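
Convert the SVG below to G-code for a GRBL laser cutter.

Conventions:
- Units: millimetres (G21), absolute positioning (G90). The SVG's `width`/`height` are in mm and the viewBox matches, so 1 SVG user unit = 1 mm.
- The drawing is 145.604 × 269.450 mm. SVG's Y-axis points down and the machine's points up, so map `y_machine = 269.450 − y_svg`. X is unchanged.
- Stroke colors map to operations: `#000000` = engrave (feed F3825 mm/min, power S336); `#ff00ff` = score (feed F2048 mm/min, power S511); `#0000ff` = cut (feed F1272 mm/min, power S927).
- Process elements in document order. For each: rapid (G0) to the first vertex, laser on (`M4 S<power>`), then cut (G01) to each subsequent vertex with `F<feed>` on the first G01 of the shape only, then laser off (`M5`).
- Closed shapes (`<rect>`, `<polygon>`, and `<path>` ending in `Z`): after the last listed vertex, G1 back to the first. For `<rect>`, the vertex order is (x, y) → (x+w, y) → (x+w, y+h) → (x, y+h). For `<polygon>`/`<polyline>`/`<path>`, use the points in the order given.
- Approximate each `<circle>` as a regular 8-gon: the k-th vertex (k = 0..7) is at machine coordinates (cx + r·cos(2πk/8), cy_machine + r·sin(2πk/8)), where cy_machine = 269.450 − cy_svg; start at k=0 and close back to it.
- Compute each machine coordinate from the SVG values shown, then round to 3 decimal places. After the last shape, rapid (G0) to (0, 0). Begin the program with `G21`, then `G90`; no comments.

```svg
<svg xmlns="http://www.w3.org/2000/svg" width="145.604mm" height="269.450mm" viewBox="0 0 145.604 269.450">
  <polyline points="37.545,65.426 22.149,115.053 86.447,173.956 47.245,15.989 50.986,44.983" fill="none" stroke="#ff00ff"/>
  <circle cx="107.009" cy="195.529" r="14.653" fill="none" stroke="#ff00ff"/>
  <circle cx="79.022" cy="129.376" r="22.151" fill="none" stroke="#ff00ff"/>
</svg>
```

1 u = 1 mm; y_m = 269.450 − y.

[1] `<polyline>` open polyline, #ff00ff→score S511 F2048: (37.545,204.024) → (22.149,154.397) → (86.447,95.494) → (47.245,253.461) → (50.986,224.467)

[2] `<circle>` circle, #ff00ff→score S511 F2048: (121.662,73.921) → (117.370,84.282) → (107.009,88.574) → (96.648,84.282) → (92.356,73.921) → (96.648,63.560) → (107.009,59.268) → (117.370,63.560) → (121.662,73.921) (closed)

[3] `<circle>` circle, #ff00ff→score S511 F2048: (101.173,140.074) → (94.685,155.737) → (79.022,162.225) → (63.359,155.737) → (56.871,140.074) → (63.359,124.411) → (79.022,117.923) → (94.685,124.411) → (101.173,140.074) (closed)

G21
G90
G0 X37.545 Y204.024
M4 S511
G01 X22.149 Y154.397 F2048
G01 X86.447 Y95.494
G01 X47.245 Y253.461
G01 X50.986 Y224.467
M5
G0 X121.662 Y73.921
M4 S511
G01 X117.370 Y84.282 F2048
G01 X107.009 Y88.574
G01 X96.648 Y84.282
G01 X92.356 Y73.921
G01 X96.648 Y63.560
G01 X107.009 Y59.268
G01 X117.370 Y63.560
G01 X121.662 Y73.921
M5
G0 X101.173 Y140.074
M4 S511
G01 X94.685 Y155.737 F2048
G01 X79.022 Y162.225
G01 X63.359 Y155.737
G01 X56.871 Y140.074
G01 X63.359 Y124.411
G01 X79.022 Y117.923
G01 X94.685 Y124.411
G01 X101.173 Y140.074
M5
G0 X0.000 Y0.000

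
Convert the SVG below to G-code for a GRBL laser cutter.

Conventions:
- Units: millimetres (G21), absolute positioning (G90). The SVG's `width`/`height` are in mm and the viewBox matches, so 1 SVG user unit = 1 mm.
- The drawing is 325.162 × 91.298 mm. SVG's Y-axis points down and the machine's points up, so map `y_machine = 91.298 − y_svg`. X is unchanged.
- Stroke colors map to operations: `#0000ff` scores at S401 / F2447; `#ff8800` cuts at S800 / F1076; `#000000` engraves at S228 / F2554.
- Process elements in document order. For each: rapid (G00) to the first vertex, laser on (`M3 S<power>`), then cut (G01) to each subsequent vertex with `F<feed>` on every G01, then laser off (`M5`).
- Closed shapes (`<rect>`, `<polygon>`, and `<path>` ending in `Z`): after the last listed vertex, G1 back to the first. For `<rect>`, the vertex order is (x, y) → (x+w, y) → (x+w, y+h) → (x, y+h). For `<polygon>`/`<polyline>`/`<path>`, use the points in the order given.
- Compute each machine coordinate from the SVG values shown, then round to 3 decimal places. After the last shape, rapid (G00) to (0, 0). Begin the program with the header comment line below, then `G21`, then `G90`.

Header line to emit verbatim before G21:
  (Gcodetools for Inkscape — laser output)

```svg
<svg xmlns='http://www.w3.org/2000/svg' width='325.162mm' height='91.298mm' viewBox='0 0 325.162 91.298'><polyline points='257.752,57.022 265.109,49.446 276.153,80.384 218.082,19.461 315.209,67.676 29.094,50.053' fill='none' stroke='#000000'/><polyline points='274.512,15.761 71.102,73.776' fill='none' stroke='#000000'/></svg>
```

Since the viewBox matches the mm dimensions, user units are millimetres directly. The only transform is the Y-flip y_m = 91.298 − y_svg.

Shape 1 is a open polyline drawn with `<polyline>`. Its stroke #000000 means engrave at S228, F2554. After flipping Y the toolpath is (257.752,34.276) → (265.109,41.852) → (276.153,10.914) → (218.082,71.837) → (315.209,23.622) → (29.094,41.245).

Shape 2 is a line segment drawn with `<polyline>`. Its stroke #000000 means engrave at S228, F2554. After flipping Y the toolpath is (274.512,75.537) → (71.102,17.522).

(Gcodetools for Inkscape — laser output)
G21
G90
G00 X257.752 Y34.276
M3 S228
G01 X265.109 Y41.852 F2554
G01 X276.153 Y10.914 F2554
G01 X218.082 Y71.837 F2554
G01 X315.209 Y23.622 F2554
G01 X29.094 Y41.245 F2554
M5
G00 X274.512 Y75.537
M3 S228
G01 X71.102 Y17.522 F2554
M5
G00 X0.000 Y0.000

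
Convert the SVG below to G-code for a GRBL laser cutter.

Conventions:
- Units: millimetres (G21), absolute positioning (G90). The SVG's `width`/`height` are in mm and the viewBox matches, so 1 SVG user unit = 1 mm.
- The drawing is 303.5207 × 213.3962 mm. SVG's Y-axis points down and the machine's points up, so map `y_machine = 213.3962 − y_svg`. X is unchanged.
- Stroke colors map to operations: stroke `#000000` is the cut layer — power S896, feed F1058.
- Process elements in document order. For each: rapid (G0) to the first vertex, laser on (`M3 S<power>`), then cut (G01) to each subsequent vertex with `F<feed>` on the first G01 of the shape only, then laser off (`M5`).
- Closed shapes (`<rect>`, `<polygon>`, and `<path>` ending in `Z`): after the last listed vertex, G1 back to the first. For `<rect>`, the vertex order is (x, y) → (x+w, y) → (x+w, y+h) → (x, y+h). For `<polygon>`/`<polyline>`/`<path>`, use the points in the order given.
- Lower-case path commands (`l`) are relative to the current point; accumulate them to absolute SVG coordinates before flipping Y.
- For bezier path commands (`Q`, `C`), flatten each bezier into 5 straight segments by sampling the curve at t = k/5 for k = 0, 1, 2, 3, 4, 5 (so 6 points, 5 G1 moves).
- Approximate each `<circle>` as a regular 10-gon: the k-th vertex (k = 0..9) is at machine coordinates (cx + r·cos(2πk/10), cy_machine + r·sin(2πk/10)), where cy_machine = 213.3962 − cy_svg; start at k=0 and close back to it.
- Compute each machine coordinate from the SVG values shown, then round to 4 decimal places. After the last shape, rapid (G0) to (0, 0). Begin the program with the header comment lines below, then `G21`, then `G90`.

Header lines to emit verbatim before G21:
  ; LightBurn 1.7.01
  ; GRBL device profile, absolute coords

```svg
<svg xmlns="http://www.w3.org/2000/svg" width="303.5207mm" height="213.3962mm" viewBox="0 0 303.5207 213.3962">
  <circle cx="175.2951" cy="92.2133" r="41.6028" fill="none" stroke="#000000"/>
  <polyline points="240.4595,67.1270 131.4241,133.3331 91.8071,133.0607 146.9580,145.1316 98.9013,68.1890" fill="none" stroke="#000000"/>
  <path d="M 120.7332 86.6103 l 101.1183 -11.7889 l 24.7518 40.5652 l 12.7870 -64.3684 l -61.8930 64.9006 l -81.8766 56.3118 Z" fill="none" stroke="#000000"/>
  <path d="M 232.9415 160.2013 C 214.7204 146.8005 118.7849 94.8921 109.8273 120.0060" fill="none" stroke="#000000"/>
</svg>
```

Since the viewBox matches the mm dimensions, user units are millimetres directly. The only transform is the Y-flip y_m = 213.3962 − y_svg.

Shape 1 is a circle drawn with `<circle>`. Its stroke #000000 means cut at S896, F1058. After flipping Y the toolpath is (216.8979,121.1829) → (208.9525,145.6364) → (188.1511,160.7495) → (162.4391,160.7495) → (141.6377,145.6364) → (133.6923,121.1829) → (141.6377,96.7294) → (162.4391,81.6163) → (188.1511,81.6163) → (208.9525,96.7294) → (216.8979,121.1829), returning to the start.

Shape 2 is a open polyline drawn with `<polyline>`. Its stroke #000000 means cut at S896, F1058. After flipping Y the toolpath is (240.4595,146.2692) → (131.4241,80.0631) → (91.8071,80.3355) → (146.9580,68.2646) → (98.9013,145.2072).

Shape 3 is a closed polygon drawn with `<path>`. Its stroke #000000 means cut at S896, F1058. After flipping Y the toolpath is (120.7332,126.7859) → (221.8515,138.5748) → (246.6033,98.0096) → (259.3903,162.3780) → (197.4973,97.4774) → (115.6207,41.1656) → (120.7332,126.7859), returning to the start.

Shape 4 is a cubic bezier drawn with `<path>`. Its stroke #000000 means cut at S896, F1058. After flipping Y the toolpath is (232.9415,53.1949) → (214.0007,64.9321) → (184.3136,80.3656) → (151.7855,93.9501) → (124.3217,100.1401) → (109.8273,93.3902).

; LightBurn 1.7.01
; GRBL device profile, absolute coords
G21
G90
G0 X216.8979 Y121.1829
M3 S896
G01 X208.9525 Y145.6364 F1058
G01 X188.1511 Y160.7495
G01 X162.4391 Y160.7495
G01 X141.6377 Y145.6364
G01 X133.6923 Y121.1829
G01 X141.6377 Y96.7294
G01 X162.4391 Y81.6163
G01 X188.1511 Y81.6163
G01 X208.9525 Y96.7294
G01 X216.8979 Y121.1829
M5
G0 X240.4595 Y146.2692
M3 S896
G01 X131.4241 Y80.0631 F1058
G01 X91.8071 Y80.3355
G01 X146.9580 Y68.2646
G01 X98.9013 Y145.2072
M5
G0 X120.7332 Y126.7859
M3 S896
G01 X221.8515 Y138.5748 F1058
G01 X246.6033 Y98.0096
G01 X259.3903 Y162.3780
G01 X197.4973 Y97.4774
G01 X115.6207 Y41.1656
G01 X120.7332 Y126.7859
M5
G0 X232.9415 Y53.1949
M3 S896
G01 X214.0007 Y64.9321 F1058
G01 X184.3136 Y80.3656
G01 X151.7855 Y93.9501
G01 X124.3217 Y100.1401
G01 X109.8273 Y93.3902
M5
G0 X0.0000 Y0.0000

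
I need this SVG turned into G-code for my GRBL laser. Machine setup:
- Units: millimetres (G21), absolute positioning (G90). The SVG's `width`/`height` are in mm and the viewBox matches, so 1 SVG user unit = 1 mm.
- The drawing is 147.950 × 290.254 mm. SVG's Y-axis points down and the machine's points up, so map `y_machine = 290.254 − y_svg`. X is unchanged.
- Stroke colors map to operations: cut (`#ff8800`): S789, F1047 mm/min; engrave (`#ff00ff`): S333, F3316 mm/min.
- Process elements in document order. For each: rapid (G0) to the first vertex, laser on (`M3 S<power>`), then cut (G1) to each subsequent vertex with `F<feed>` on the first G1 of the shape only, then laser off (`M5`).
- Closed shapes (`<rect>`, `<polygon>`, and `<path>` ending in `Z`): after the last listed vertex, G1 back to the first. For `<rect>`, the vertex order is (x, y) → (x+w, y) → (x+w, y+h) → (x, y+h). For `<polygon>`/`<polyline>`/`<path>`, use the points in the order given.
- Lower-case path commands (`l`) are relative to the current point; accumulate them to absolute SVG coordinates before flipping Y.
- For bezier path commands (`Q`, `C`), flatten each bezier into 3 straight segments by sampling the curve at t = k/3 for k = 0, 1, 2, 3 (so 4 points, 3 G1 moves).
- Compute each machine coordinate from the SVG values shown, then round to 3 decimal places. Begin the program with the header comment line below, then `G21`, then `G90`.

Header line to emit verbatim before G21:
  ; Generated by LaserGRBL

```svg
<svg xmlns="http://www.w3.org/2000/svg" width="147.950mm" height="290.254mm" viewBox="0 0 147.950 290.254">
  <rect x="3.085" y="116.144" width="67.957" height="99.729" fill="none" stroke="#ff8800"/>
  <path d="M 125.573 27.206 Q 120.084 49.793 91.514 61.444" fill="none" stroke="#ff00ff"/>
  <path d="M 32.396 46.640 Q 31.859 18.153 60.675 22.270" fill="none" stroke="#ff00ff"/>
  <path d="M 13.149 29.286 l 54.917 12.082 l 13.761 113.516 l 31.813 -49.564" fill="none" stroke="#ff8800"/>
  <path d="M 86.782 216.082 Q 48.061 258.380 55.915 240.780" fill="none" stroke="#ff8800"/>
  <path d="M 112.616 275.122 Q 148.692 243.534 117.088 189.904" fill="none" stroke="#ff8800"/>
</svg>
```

; Generated by LaserGRBL
G21
G90
G0 X3.085 Y174.110
M3 S789
G1 X71.042 Y174.110 F1047
G1 X71.042 Y74.381
G1 X3.085 Y74.381
G1 X3.085 Y174.110
M5
G0 X125.573 Y263.048
M3 S333
G1 X119.349 Y249.205 F3316
G1 X107.996 Y237.792
G1 X91.514 Y228.810
M5
G0 X32.396 Y243.614
M3 S333
G1 X35.299 Y258.983 F3316
G1 X44.726 Y267.106
G1 X60.675 Y267.984
M5
G0 X13.149 Y260.968
M3 S789
G1 X68.066 Y248.886 F1047
G1 X81.827 Y135.370
G1 X113.640 Y184.934
M5
G0 X86.782 Y74.172
M3 S789
G1 X66.143 Y52.629 F1047
G1 X55.854 Y44.396
G1 X55.915 Y49.474
M5
G0 X112.616 Y15.132
M3 S789
G1 X129.147 Y38.640 F1047
G1 X130.637 Y67.046
G1 X117.088 Y100.350
M5

Since the viewBox matches the mm dimensions, user units are millimetres directly. The only transform is the Y-flip y_m = 290.254 − y_svg.

Shape 1 is a rectangle drawn with `<rect>`. Its stroke #ff8800 means cut at S789, F1047. After flipping Y the toolpath is (3.085,174.110) → (71.042,174.110) → (71.042,74.381) → (3.085,74.381) → (3.085,174.110), returning to the start.

Shape 2 is a quadratic bezier drawn with `<path>`. Its stroke #ff00ff means engrave at S333, F3316. After flipping Y the toolpath is (125.573,263.048) → (119.349,249.205) → (107.996,237.792) → (91.514,228.810).

Shape 3 is a quadratic bezier drawn with `<path>`. Its stroke #ff00ff means engrave at S333, F3316. After flipping Y the toolpath is (32.396,243.614) → (35.299,258.983) → (44.726,267.106) → (60.675,267.984).

Shape 4 is a open polyline drawn with `<path>`. Its stroke #ff8800 means cut at S789, F1047. After flipping Y the toolpath is (13.149,260.968) → (68.066,248.886) → (81.827,135.370) → (113.640,184.934).

Shape 5 is a quadratic bezier drawn with `<path>`. Its stroke #ff8800 means cut at S789, F1047. After flipping Y the toolpath is (86.782,74.172) → (66.143,52.629) → (55.854,44.396) → (55.915,49.474).

Shape 6 is a quadratic bezier drawn with `<path>`. Its stroke #ff8800 means cut at S789, F1047. After flipping Y the toolpath is (112.616,15.132) → (129.147,38.640) → (130.637,67.046) → (117.088,100.350).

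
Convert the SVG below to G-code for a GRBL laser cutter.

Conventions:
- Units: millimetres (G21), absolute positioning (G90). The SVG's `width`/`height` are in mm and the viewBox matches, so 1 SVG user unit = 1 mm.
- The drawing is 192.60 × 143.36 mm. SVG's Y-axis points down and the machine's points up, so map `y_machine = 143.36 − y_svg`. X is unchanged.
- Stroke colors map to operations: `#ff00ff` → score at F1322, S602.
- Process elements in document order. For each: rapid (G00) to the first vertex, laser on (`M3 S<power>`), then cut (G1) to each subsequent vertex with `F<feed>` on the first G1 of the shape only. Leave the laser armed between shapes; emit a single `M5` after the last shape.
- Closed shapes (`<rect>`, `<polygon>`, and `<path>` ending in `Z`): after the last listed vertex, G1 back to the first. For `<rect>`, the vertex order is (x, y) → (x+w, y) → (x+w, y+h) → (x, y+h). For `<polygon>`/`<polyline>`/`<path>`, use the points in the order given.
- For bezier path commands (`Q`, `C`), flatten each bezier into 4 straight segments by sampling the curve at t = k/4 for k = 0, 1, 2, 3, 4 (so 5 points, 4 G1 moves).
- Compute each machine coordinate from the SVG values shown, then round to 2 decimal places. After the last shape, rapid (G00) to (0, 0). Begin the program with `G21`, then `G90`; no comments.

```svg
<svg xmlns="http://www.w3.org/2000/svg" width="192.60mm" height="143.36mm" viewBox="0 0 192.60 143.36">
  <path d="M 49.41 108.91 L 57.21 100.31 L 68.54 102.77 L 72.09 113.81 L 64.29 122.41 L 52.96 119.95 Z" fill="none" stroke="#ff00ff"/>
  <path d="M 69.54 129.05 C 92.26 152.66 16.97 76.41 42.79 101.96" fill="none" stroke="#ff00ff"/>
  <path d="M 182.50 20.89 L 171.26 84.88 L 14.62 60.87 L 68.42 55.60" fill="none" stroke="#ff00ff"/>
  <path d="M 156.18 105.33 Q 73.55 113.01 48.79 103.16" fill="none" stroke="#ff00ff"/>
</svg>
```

G21
G90
G00 X49.41 Y34.45
M3 S602
G1 X57.21 Y43.05 F1322
G1 X68.54 Y40.59
G1 X72.09 Y29.55
G1 X64.29 Y20.95
G1 X52.96 Y23.41
G1 X49.41 Y34.45
G00 X69.54 Y14.31
M3 S602
G1 X71.31 Y12.18 F1322
G1 X55.00 Y28.58
G1 X39.27 Y44.63
G1 X42.79 Y41.40
G00 X182.50 Y122.47
M3 S602
G1 X171.26 Y58.48 F1322
G1 X14.62 Y82.49
G1 X68.42 Y87.76
G00 X156.18 Y38.03
M3 S602
G1 X118.48 Y35.29 F1322
G1 X88.02 Y34.73
G1 X64.79 Y36.37
G1 X48.79 Y40.20
M5
G00 X0.00 Y0.00

viewBox `0 0 192.60 143.36` with mm width/height → 1 unit = 1 mm. Flip: y_m = 143.36 − y_svg.

**Shape 1** — `<path>` regular polygon, stroke `#ff00ff` → score (S602, F1322). Machine vertices: (49.41,34.45) → (57.21,43.05) → (68.54,40.59) → (72.09,29.55) → (64.29,20.95) → (52.96,23.41) → (49.41,34.45). Closed: final G1 returns to the first vertex.

**Shape 2** — `<path>` cubic bezier, stroke `#ff00ff` → score (S602, F1322). Control points (SVG): P0=(69.54,129.05), P1=(92.26,152.66), P2=(16.97,76.41), P3=(42.79,101.96); sampled at t=k/4. Machine vertices: (69.54,14.31) → (71.31,12.18) → (55.00,28.58) → (39.27,44.63) → (42.79,41.40). Open path.

**Shape 3** — `<path>` open polyline, stroke `#ff00ff` → score (S602, F1322). Machine vertices: (182.50,122.47) → (171.26,58.48) → (14.62,82.49) → (68.42,87.76). Open path.

**Shape 4** — `<path>` quadratic bezier, stroke `#ff00ff` → score (S602, F1322). Control points (SVG): P0=(156.18,105.33), P1=(73.55,113.01), P2=(48.79,103.16); sampled at t=k/4. Machine vertices: (156.18,38.03) → (118.48,35.29) → (88.02,34.73) → (64.79,36.37) → (48.79,40.20). Open path.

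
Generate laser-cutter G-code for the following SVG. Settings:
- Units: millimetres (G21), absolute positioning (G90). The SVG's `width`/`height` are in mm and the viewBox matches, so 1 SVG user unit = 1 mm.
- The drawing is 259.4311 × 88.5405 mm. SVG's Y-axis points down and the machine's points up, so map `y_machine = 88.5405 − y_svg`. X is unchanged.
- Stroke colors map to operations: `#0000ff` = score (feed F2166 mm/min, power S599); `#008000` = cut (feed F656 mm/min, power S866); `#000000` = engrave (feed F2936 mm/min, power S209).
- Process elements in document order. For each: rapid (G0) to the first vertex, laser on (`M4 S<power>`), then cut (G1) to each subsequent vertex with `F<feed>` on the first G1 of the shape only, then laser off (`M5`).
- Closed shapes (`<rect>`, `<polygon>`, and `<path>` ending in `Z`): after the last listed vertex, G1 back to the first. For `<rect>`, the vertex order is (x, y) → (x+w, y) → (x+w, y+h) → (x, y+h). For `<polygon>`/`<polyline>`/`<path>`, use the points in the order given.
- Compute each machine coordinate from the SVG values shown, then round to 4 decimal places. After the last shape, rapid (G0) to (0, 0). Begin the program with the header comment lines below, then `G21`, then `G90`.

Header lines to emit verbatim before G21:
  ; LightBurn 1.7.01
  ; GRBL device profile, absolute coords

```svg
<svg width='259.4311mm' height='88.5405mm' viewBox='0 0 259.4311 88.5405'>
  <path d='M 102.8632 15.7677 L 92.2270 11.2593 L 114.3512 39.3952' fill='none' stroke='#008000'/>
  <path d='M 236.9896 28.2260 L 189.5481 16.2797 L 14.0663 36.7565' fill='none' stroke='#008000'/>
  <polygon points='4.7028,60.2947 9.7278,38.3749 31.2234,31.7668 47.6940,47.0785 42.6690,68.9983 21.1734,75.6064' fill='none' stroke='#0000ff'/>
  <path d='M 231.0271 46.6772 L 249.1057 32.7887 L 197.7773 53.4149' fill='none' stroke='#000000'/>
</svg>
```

viewBox `0 0 259.4311 88.5405` with mm width/height → 1 unit = 1 mm. Flip: y_m = 88.5405 − y_svg.

**Shape 1** — `<path>` open polyline, stroke `#008000` → cut (S866, F656). Machine vertices: (102.8632,72.7728) → (92.2270,77.2812) → (114.3512,49.1453). Open path.

**Shape 2** — `<path>` open polyline, stroke `#008000` → cut (S866, F656). Machine vertices: (236.9896,60.3145) → (189.5481,72.2608) → (14.0663,51.7840). Open path.

**Shape 3** — `<polygon>` regular polygon, stroke `#0000ff` → score (S599, F2166). Machine vertices: (4.7028,28.2458) → (9.7278,50.1656) → (31.2234,56.7737) → (47.6940,41.4620) → (42.6690,19.5422) → (21.1734,12.9341) → (4.7028,28.2458). Closed: final G1 returns to the first vertex.

**Shape 4** — `<path>` open polyline, stroke `#000000` → engrave (S209, F2936). Machine vertices: (231.0271,41.8633) → (249.1057,55.7518) → (197.7773,35.1256). Open path.

; LightBurn 1.7.01
; GRBL device profile, absolute coords
G21
G90
G0 X102.8632 Y72.7728
M4 S866
G1 X92.2270 Y77.2812 F656
G1 X114.3512 Y49.1453
M5
G0 X236.9896 Y60.3145
M4 S866
G1 X189.5481 Y72.2608 F656
G1 X14.0663 Y51.7840
M5
G0 X4.7028 Y28.2458
M4 S599
G1 X9.7278 Y50.1656 F2166
G1 X31.2234 Y56.7737
G1 X47.6940 Y41.4620
G1 X42.6690 Y19.5422
G1 X21.1734 Y12.9341
G1 X4.7028 Y28.2458
M5
G0 X231.0271 Y41.8633
M4 S209
G1 X249.1057 Y55.7518 F2936
G1 X197.7773 Y35.1256
M5
G0 X0.0000 Y0.0000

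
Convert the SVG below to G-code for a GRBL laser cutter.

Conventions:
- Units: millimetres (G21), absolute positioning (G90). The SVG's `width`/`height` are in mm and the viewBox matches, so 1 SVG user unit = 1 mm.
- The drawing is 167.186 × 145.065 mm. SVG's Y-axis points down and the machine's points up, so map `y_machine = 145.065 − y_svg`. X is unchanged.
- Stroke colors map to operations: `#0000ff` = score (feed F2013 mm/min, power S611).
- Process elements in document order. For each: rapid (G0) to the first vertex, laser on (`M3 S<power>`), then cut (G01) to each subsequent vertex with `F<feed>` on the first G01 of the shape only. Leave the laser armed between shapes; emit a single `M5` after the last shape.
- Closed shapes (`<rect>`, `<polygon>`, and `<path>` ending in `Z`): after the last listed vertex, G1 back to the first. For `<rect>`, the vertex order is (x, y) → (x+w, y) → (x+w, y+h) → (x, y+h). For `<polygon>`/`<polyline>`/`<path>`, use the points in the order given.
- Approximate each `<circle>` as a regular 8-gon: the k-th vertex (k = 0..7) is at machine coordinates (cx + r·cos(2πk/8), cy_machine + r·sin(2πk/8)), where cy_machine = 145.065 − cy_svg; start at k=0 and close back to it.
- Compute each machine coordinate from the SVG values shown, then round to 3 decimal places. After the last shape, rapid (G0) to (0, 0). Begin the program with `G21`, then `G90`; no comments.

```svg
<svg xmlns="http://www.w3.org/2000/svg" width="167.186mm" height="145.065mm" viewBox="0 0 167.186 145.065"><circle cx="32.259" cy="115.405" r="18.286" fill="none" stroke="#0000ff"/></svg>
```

1 u = 1 mm; y_m = 145.065 − y.

[1] `<circle>` circle, #0000ff→score S611 F2013: (50.545,29.660) → (45.189,42.590) → (32.259,47.946) → (19.329,42.590) → (13.973,29.660) → (19.329,16.730) → (32.259,11.374) → (45.189,16.730) → (50.545,29.660) (closed)

G21
G90
G0 X50.545 Y29.660
M3 S611
G01 X45.189 Y42.590 F2013
G01 X32.259 Y47.946
G01 X19.329 Y42.590
G01 X13.973 Y29.660
G01 X19.329 Y16.730
G01 X32.259 Y11.374
G01 X45.189 Y16.730
G01 X50.545 Y29.660
M5
G0 X0.000 Y0.000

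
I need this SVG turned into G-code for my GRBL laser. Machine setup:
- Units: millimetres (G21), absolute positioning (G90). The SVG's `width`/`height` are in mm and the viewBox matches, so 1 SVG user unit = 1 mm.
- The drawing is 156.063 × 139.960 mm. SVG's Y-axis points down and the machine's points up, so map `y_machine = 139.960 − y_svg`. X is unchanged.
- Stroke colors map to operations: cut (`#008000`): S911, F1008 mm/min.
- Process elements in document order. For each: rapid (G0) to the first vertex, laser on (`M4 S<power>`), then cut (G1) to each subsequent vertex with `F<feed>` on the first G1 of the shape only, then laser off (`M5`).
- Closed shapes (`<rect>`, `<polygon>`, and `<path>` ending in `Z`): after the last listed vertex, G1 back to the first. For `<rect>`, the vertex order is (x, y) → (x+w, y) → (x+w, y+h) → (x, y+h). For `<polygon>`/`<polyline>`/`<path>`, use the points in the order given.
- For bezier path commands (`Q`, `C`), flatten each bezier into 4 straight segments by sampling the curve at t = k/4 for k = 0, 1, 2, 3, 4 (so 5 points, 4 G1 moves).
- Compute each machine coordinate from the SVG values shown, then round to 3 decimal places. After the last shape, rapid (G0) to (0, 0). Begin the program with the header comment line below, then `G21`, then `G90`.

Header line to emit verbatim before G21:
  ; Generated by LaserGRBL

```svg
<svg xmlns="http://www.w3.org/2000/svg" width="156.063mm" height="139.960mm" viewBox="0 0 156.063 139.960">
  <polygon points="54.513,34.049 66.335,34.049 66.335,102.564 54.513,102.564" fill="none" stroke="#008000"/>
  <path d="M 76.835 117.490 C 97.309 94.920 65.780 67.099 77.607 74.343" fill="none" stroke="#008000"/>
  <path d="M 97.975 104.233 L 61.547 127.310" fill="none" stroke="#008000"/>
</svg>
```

1 u = 1 mm; y_m = 139.960 − y.

[1] `<polygon>` rectangle, #008000→cut S911 F1008: (54.513,105.911) → (66.335,105.911) → (66.335,37.396) → (54.513,37.396) → (54.513,105.911) (closed)

[2] `<path>` cubic bezier, #008000→cut S911 F1008: (76.835,22.470) → (83.930,39.752) → (80.464,55.224) → (75.376,65.105) → (77.607,65.617)

[3] `<path>` line segment, #008000→cut S911 F1008: (97.975,35.727) → (61.547,12.650)

; Generated by LaserGRBL
G21
G90
G0 X54.513 Y105.911
M4 S911
G1 X66.335 Y105.911 F1008
G1 X66.335 Y37.396
G1 X54.513 Y37.396
G1 X54.513 Y105.911
M5
G0 X76.835 Y22.470
M4 S911
G1 X83.930 Y39.752 F1008
G1 X80.464 Y55.224
G1 X75.376 Y65.105
G1 X77.607 Y65.617
M5
G0 X97.975 Y35.727
M4 S911
G1 X61.547 Y12.650 F1008
M5
G0 X0.000 Y0.000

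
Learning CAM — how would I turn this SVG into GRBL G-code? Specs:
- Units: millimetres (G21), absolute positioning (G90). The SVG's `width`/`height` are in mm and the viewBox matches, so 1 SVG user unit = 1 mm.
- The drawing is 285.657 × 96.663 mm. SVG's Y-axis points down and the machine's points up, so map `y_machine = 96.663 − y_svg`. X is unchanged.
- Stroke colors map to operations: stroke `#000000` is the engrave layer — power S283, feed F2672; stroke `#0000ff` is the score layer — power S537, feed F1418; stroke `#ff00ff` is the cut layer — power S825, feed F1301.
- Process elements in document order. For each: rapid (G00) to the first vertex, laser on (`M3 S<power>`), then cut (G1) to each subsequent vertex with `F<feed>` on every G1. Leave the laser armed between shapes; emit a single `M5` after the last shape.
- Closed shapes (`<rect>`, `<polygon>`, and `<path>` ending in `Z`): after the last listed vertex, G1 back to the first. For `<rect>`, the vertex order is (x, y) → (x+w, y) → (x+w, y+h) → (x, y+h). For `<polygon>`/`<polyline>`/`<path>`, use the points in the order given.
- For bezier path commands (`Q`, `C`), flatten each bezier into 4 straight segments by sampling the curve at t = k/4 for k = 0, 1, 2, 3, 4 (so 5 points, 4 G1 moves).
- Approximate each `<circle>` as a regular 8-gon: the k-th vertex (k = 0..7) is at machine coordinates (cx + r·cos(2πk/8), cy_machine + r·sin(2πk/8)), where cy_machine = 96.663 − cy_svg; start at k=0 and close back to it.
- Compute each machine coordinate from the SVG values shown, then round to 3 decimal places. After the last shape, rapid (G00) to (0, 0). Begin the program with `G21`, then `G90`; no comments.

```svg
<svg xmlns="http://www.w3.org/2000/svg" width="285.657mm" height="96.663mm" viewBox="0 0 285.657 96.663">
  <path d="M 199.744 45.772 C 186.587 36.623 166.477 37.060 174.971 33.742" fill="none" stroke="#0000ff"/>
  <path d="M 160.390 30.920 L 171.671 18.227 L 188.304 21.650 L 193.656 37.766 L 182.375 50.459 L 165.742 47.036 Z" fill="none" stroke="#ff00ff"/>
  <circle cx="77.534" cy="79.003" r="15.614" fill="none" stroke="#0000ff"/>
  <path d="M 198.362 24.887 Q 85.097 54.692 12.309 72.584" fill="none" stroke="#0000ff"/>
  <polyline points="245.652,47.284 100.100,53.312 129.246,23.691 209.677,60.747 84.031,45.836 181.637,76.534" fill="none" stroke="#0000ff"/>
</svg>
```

G21
G90
G00 X199.744 Y50.891
M3 S537
G1 X189.128 Y56.164 F1418
G1 X179.238 Y59.093 F1418
G1 X173.408 Y60.928 F1418
G1 X174.971 Y62.921 F1418
G00 X160.390 Y65.743
M3 S825
G1 X171.671 Y78.436 F1301
G1 X188.304 Y75.013 F1301
G1 X193.656 Y58.897 F1301
G1 X182.375 Y46.204 F1301
G1 X165.742 Y49.627 F1301
G1 X160.390 Y65.743 F1301
G00 X93.148 Y17.660
M3 S537
G1 X88.575 Y28.701 F1418
G1 X77.534 Y33.274 F1418
G1 X66.493 Y28.701 F1418
G1 X61.920 Y17.660 F1418
G1 X66.493 Y6.619 F1418
G1 X77.534 Y2.046 F1418
G1 X88.575 Y6.619 F1418
G1 X93.148 Y17.660 F1418
G00 X198.362 Y71.776
M3 S537
G1 X144.259 Y57.618 F1418
G1 X95.216 Y44.949 F1418
G1 X51.233 Y33.770 F1418
G1 X12.309 Y24.079 F1418
G00 X245.652 Y49.379
M3 S537
G1 X100.100 Y43.351 F1418
G1 X129.246 Y72.972 F1418
G1 X209.677 Y35.916 F1418
G1 X84.031 Y50.827 F1418
G1 X181.637 Y20.129 F1418
M5
G00 X0.000 Y0.000

viewBox `0 0 285.657 96.663` with mm width/height → 1 unit = 1 mm. Flip: y_m = 96.663 − y_svg.

**Shape 1** — `<path>` cubic bezier, stroke `#0000ff` → score (S537, F1418). Control points (SVG): P0=(199.744,45.772), P1=(186.587,36.623), P2=(166.477,37.060), P3=(174.971,33.742); sampled at t=k/4. Machine vertices: (199.744,50.891) → (189.128,56.164) → (179.238,59.093) → (173.408,60.928) → (174.971,62.921). Open path.

**Shape 2** — `<path>` regular polygon, stroke `#ff00ff` → cut (S825, F1301). Machine vertices: (160.390,65.743) → (171.671,78.436) → (188.304,75.013) → (193.656,58.897) → (182.375,46.204) → (165.742,49.627) → (160.390,65.743). Closed: final G1 returns to the first vertex.

**Shape 3** — `<circle>` circle, stroke `#0000ff` → score (S537, F1418). Machine vertices: (93.148,17.660) → (88.575,28.701) → (77.534,33.274) → (66.493,28.701) → (61.920,17.660) → (66.493,6.619) → (77.534,2.046) → (88.575,6.619) → (93.148,17.660). Closed: final G1 returns to the first vertex.

**Shape 4** — `<path>` quadratic bezier, stroke `#0000ff` → score (S537, F1418). Control points (SVG): P0=(198.362,24.887), P1=(85.097,54.692), P2=(12.309,72.584); sampled at t=k/4. Machine vertices: (198.362,71.776) → (144.259,57.618) → (95.216,44.949) → (51.233,33.770) → (12.309,24.079). Open path.

**Shape 5** — `<polyline>` open polyline, stroke `#0000ff` → score (S537, F1418). Machine vertices: (245.652,49.379) → (100.100,43.351) → (129.246,72.972) → (209.677,35.916) → (84.031,50.827) → (181.637,20.129). Open path.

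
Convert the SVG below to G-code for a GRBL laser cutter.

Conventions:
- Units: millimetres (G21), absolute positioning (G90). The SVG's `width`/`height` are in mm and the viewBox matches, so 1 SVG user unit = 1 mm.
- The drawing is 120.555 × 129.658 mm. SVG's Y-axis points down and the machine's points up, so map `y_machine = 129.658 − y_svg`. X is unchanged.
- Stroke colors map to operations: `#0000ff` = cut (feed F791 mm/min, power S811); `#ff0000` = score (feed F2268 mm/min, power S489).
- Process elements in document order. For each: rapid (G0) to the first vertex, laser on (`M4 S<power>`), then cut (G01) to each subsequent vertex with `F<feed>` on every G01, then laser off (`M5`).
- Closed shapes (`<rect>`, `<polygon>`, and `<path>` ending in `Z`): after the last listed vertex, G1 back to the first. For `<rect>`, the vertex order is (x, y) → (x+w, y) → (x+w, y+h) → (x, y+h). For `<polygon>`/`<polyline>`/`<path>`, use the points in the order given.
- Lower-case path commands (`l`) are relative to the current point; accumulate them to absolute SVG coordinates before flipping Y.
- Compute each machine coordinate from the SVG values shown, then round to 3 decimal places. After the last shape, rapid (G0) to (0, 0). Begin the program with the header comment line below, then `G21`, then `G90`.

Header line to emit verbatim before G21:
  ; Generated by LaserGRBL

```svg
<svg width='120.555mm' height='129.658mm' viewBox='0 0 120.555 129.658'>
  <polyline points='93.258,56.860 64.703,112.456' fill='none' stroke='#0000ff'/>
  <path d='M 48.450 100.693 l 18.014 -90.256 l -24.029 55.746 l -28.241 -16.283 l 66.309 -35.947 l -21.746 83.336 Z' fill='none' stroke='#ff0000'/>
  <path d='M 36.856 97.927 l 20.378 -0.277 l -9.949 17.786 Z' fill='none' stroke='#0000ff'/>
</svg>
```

viewBox `0 0 120.555 129.658` with mm width/height → 1 unit = 1 mm. Flip: y_m = 129.658 − y_svg.

**Shape 1** — `<polyline>` line segment, stroke `#0000ff` → cut (S811, F791). Machine vertices: (93.258,72.798) → (64.703,17.202). Open path.

**Shape 2** — `<path>` closed polygon, stroke `#ff0000` → score (S489, F2268). Machine vertices: (48.450,28.965) → (66.464,119.221) → (42.435,63.475) → (14.194,79.758) → (80.503,115.705) → (58.757,32.369) → (48.450,28.965). Closed: final G1 returns to the first vertex.

**Shape 3** — `<path>` regular polygon, stroke `#0000ff` → cut (S811, F791). Machine vertices: (36.856,31.731) → (57.234,32.008) → (47.285,14.222) → (36.856,31.731). Closed: final G1 returns to the first vertex.

; Generated by LaserGRBL
G21
G90
G0 X93.258 Y72.798
M4 S811
G01 X64.703 Y17.202 F791
M5
G0 X48.450 Y28.965
M4 S489
G01 X66.464 Y119.221 F2268
G01 X42.435 Y63.475 F2268
G01 X14.194 Y79.758 F2268
G01 X80.503 Y115.705 F2268
G01 X58.757 Y32.369 F2268
G01 X48.450 Y28.965 F2268
M5
G0 X36.856 Y31.731
M4 S811
G01 X57.234 Y32.008 F791
G01 X47.285 Y14.222 F791
G01 X36.856 Y31.731 F791
M5
G0 X0.000 Y0.000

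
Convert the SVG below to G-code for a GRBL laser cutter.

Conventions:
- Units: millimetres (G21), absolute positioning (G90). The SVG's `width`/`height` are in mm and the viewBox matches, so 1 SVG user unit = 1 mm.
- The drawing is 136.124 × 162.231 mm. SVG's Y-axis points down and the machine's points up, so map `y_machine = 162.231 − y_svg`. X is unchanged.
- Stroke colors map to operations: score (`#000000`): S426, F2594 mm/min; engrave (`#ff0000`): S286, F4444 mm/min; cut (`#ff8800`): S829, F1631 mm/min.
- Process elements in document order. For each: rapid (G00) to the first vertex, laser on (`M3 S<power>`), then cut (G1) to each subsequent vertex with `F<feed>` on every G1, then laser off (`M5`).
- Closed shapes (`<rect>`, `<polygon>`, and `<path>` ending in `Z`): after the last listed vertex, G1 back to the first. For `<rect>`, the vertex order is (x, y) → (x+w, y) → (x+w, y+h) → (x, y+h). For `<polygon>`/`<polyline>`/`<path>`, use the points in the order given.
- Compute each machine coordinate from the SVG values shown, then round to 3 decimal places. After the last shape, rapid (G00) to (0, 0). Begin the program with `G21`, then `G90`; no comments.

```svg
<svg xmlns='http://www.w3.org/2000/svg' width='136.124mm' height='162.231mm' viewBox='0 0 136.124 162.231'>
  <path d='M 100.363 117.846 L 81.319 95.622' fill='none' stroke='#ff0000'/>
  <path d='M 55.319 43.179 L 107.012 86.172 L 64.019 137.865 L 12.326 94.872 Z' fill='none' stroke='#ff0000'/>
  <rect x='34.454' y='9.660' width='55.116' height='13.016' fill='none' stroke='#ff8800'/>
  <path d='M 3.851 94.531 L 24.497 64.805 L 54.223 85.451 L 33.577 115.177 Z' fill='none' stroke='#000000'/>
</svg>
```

Since the viewBox matches the mm dimensions, user units are millimetres directly. The only transform is the Y-flip y_m = 162.231 − y_svg.

Shape 1 is a line segment drawn with `<path>`. Its stroke #ff0000 means engrave at S286, F4444. After flipping Y the toolpath is (100.363,44.385) → (81.319,66.609).

Shape 2 is a regular polygon drawn with `<path>`. Its stroke #ff0000 means engrave at S286, F4444. After flipping Y the toolpath is (55.319,119.052) → (107.012,76.059) → (64.019,24.366) → (12.326,67.359) → (55.319,119.052), returning to the start.

Shape 3 is a rectangle drawn with `<rect>`. Its stroke #ff8800 means cut at S829, F1631. After flipping Y the toolpath is (34.454,152.571) → (89.570,152.571) → (89.570,139.555) → (34.454,139.555) → (34.454,152.571), returning to the start.

Shape 4 is a regular polygon drawn with `<path>`. Its stroke #000000 means score at S426, F2594. After flipping Y the toolpath is (3.851,67.700) → (24.497,97.426) → (54.223,76.780) → (33.577,47.054) → (3.851,67.700), returning to the start.

G21
G90
G00 X100.363 Y44.385
M3 S286
G1 X81.319 Y66.609 F4444
M5
G00 X55.319 Y119.052
M3 S286
G1 X107.012 Y76.059 F4444
G1 X64.019 Y24.366 F4444
G1 X12.326 Y67.359 F4444
G1 X55.319 Y119.052 F4444
M5
G00 X34.454 Y152.571
M3 S829
G1 X89.570 Y152.571 F1631
G1 X89.570 Y139.555 F1631
G1 X34.454 Y139.555 F1631
G1 X34.454 Y152.571 F1631
M5
G00 X3.851 Y67.700
M3 S426
G1 X24.497 Y97.426 F2594
G1 X54.223 Y76.780 F2594
G1 X33.577 Y47.054 F2594
G1 X3.851 Y67.700 F2594
M5
G00 X0.000 Y0.000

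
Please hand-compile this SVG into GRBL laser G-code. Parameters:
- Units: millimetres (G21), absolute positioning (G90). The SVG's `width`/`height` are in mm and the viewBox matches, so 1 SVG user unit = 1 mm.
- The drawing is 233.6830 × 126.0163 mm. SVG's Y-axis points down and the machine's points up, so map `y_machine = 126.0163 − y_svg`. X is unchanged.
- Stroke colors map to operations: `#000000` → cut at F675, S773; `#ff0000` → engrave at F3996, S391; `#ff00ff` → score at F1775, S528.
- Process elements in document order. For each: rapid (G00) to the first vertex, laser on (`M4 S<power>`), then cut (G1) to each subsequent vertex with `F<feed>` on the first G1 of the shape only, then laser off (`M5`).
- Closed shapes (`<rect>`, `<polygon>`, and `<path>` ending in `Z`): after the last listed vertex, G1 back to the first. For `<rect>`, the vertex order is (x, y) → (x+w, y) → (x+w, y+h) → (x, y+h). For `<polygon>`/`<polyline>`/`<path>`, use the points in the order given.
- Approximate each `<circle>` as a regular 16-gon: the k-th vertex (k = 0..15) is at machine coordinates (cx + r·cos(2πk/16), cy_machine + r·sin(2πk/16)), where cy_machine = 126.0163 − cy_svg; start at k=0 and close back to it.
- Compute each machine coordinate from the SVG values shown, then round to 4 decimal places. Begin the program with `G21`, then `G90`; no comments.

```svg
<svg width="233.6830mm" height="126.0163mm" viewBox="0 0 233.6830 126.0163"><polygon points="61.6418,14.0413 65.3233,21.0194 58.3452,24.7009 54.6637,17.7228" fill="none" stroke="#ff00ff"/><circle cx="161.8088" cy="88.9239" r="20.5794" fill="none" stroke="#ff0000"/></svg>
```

G21
G90
G00 X61.6418 Y111.9750
M4 S528
G1 X65.3233 Y104.9969 F1775
G1 X58.3452 Y101.3154
G1 X54.6637 Y108.2935
G1 X61.6418 Y111.9750
M5
G00 X182.3882 Y37.0924
M4 S391
G1 X180.8217 Y44.9678 F3996
G1 X176.3606 Y51.6442
G1 X169.6842 Y56.1053
G1 X161.8088 Y57.6718
G1 X153.9334 Y56.1053
G1 X147.2570 Y51.6442
G1 X142.7959 Y44.9678
G1 X141.2294 Y37.0924
G1 X142.7959 Y29.2170
G1 X147.2570 Y22.5406
G1 X153.9334 Y18.0795
G1 X161.8088 Y16.5130
G1 X169.6842 Y18.0795
G1 X176.3606 Y22.5406
G1 X180.8217 Y29.2170
G1 X182.3882 Y37.0924
M5

Since the viewBox matches the mm dimensions, user units are millimetres directly. The only transform is the Y-flip y_m = 126.0163 − y_svg.

Shape 1 is a regular polygon drawn with `<polygon>`. Its stroke #ff00ff means score at S528, F1775. After flipping Y the toolpath is (61.6418,111.9750) → (65.3233,104.9969) → (58.3452,101.3154) → (54.6637,108.2935) → (61.6418,111.9750), returning to the start.

Shape 2 is a circle drawn with `<circle>`. Its stroke #ff0000 means engrave at S391, F3996. After flipping Y the toolpath is (182.3882,37.0924) → (180.8217,44.9678) → (176.3606,51.6442) → (169.6842,56.1053) → (161.8088,57.6718) → (153.9334,56.1053) → (147.2570,51.6442) → (142.7959,44.9678) → (141.2294,37.0924) → (142.7959,29.2170) → (147.2570,22.5406) → (153.9334,18.0795) → (161.8088,16.5130) → (169.6842,18.0795) → (176.3606,22.5406) → (180.8217,29.2170) → (182.3882,37.0924), returning to the start.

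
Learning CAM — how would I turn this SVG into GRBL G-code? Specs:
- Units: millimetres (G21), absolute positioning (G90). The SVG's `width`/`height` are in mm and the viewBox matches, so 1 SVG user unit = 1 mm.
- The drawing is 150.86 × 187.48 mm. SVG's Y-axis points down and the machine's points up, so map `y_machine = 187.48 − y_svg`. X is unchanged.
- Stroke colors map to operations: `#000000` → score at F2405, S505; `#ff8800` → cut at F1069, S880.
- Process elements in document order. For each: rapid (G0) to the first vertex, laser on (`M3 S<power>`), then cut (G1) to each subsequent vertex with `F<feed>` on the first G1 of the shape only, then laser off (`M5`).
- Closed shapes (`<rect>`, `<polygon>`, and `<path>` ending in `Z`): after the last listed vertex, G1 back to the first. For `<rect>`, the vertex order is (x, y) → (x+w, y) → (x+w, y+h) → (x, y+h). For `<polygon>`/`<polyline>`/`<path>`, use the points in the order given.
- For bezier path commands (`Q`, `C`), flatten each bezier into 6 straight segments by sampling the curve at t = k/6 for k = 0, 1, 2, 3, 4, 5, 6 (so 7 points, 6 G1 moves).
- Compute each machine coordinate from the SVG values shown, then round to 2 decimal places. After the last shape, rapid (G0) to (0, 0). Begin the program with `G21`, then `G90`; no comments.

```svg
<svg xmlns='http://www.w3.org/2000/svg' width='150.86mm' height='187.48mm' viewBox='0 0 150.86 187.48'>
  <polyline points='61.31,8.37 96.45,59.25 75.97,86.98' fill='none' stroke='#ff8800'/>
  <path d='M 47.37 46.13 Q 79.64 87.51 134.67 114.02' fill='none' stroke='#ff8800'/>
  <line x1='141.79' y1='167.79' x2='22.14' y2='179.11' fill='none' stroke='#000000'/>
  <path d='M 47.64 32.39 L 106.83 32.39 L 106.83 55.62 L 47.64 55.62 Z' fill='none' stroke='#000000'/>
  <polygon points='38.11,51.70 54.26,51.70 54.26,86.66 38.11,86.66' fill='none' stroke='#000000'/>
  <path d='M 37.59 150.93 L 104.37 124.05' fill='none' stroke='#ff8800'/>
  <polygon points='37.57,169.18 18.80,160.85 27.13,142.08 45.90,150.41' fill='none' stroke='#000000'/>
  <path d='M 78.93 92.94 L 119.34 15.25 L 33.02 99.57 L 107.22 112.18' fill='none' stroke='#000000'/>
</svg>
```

G21
G90
G0 X61.31 Y179.11
M3 S880
G1 X96.45 Y128.23 F1069
G1 X75.97 Y100.50
M5
G0 X47.37 Y141.35
M3 S880
G1 X58.76 Y127.97 F1069
G1 X71.41 Y115.42
G1 X85.33 Y103.69
G1 X100.51 Y92.79
G1 X116.96 Y82.71
G1 X134.67 Y73.46
M5
G0 X141.79 Y19.69
M3 S505
G1 X22.14 Y8.37 F2405
M5
G0 X47.64 Y155.09
M3 S505
G1 X106.83 Y155.09 F2405
G1 X106.83 Y131.86
G1 X47.64 Y131.86
G1 X47.64 Y155.09
M5
G0 X38.11 Y135.78
M3 S505
G1 X54.26 Y135.78 F2405
G1 X54.26 Y100.82
G1 X38.11 Y100.82
G1 X38.11 Y135.78
M5
G0 X37.59 Y36.55
M3 S880
G1 X104.37 Y63.43 F1069
M5
G0 X37.57 Y18.30
M3 S505
G1 X18.80 Y26.63 F2405
G1 X27.13 Y45.40
G1 X45.90 Y37.07
G1 X37.57 Y18.30
M5
G0 X78.93 Y94.54
M3 S505
G1 X119.34 Y172.23 F2405
G1 X33.02 Y87.91
G1 X107.22 Y75.30
M5
G0 X0.00 Y0.00

1 u = 1 mm; y_m = 187.48 − y.

[1] `<polyline>` open polyline, #ff8800→cut S880 F1069: (61.31,179.11) → (96.45,128.23) → (75.97,100.50)

[2] `<path>` quadratic bezier, #ff8800→cut S880 F1069: (47.37,141.35) → (58.76,127.97) → (71.41,115.42) → (85.33,103.69) → (100.51,92.79) → (116.96,82.71) → (134.67,73.46)

[3] `<line>` line segment, #000000→score S505 F2405: (141.79,19.69) → (22.14,8.37)

[4] `<path>` rectangle, #000000→score S505 F2405: (47.64,155.09) → (106.83,155.09) → (106.83,131.86) → (47.64,131.86) → (47.64,155.09) (closed)

[5] `<polygon>` rectangle, #000000→score S505 F2405: (38.11,135.78) → (54.26,135.78) → (54.26,100.82) → (38.11,100.82) → (38.11,135.78) (closed)

[6] `<path>` line segment, #ff8800→cut S880 F1069: (37.59,36.55) → (104.37,63.43)

[7] `<polygon>` regular polygon, #000000→score S505 F2405: (37.57,18.30) → (18.80,26.63) → (27.13,45.40) → (45.90,37.07) → (37.57,18.30) (closed)

[8] `<path>` open polyline, #000000→score S505 F2405: (78.93,94.54) → (119.34,172.23) → (33.02,87.91) → (107.22,75.30)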